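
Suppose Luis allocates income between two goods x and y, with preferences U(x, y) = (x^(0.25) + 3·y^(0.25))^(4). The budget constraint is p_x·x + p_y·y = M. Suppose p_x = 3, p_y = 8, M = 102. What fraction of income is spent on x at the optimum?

share on x = 0.2427

MU_x ∝ x^(-0.75), MU_y ∝ 3·y^(-0.75), so MRS = (1/3)·(y/x)^(0.75) = p_x/p_y.
Solve for the ratio: y/x = [3·p_x/p_y]^(4/3).
With the ratio pinned down, the budget gives x* = M/(p_x + p_y·(y/x)) and y* = (y/x)·x*.
Numerically y/x = 1.170047, so x* = 102/(3 + 8·1.170047) = 8.2522 and y* = 1.170047·8.2522 = 9.6554.
Expenditure on x: 3·8.2522 = 24.7565; share = 0.2427.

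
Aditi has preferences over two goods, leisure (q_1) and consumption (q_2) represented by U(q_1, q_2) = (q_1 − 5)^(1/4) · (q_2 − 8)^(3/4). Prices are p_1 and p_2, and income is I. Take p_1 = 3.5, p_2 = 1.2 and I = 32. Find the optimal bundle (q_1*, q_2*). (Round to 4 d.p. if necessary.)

q_1* = 5.35, q_2* = 11.0625

Discretionary income = 32 − 5·3.5 − 8·1.2 = 4.9; q_1* = 5 + 0.25·4.9/3.5 = 5.35; q_2* = 8 + 0.75·4.9/1.2 = 11.0625.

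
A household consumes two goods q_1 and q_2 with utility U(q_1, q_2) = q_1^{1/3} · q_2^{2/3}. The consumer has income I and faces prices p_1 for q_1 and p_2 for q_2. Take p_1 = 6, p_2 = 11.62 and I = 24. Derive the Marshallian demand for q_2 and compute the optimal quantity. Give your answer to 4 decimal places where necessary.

q_2* = 1.3769

MU_q_1/MU_q_2 = (1/3·q_2)/(2/3·q_1); tangency sets this equal to p_1/p_2.
So 1/3·p_2·q_2 = 2/3·p_1·q_1; combined with the budget, a share 1/3 of income goes to q_1.
Demand: q_1*(p_1,p_2,I) = 1/3·I/p_1 and q_2* = 2/3·I/p_2.
At p_1=6, p_2=11.62, I=24: q_2* = 2/3·24/11.62 = 1.3769.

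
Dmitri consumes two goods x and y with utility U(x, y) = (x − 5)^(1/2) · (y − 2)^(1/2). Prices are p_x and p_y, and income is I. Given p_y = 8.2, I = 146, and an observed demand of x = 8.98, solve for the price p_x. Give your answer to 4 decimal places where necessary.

p_x = 10

This is Cobb-Douglas in (x−5, y−2): tangency gives 0.5·p_y·(y−2) = 0.5·p_x·(x−5).
After buying the subsistence bundle (5, 2), a share 0.5 of the remaining income goes to x: x* = 5 + 0.5·(I − 5p_x − 2p_y)/p_x.
Set x* = 8.98 in the demand function and solve for p_x: p_x = 10.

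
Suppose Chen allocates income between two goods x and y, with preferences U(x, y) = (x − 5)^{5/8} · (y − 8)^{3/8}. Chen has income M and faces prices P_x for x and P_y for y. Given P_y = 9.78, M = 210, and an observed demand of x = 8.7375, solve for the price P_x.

P_x = 12

This is Cobb-Douglas in (x−5, y−8): tangency gives 0.625·P_y·(y−8) = 0.375·P_x·(x−5).
Substituting into the budget: x* = 5 + 0.625·(M − 5·P_x − 8·P_y)/P_x, and y* = 8 + 0.375·(…)/P_y.
Set x* = 8.7375 in the demand function and solve for P_x: P_x = 12.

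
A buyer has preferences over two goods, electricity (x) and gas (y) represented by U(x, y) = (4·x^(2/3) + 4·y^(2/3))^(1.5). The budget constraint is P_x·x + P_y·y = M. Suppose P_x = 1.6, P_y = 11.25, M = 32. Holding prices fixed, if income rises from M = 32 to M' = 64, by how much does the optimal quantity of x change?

Δx* = 19.6035

From the CES first-order condition, (y/x)^(1/3) = P_x/P_y.
Hence y/x = (P_x/P_y)^(1/(1/3)), i.e. raised to the 3 power.
Substitute y = (y/x)·x into the budget: x* = M/(P_x + P_y·(y/x)).
Numerically y/x = 0.002877, so x* = 32/(1.6 + 11.25·0.002877) = 19.6035.
At M' = 64: x* = 39.207. Change: 39.207 − 19.6035 = 19.6035.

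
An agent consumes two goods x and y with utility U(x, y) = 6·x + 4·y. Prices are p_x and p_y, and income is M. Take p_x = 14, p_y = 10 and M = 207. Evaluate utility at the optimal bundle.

V = 88.7143

Perfect substitutes: compare marginal utility per dollar. 6/p_x vs 4/p_y → 0.4286 vs 0.4.
x gives more utility per dollar, so spend all income on x: x* = M/p_x, y* = 0.
Numerically: x* = 14.7857, y* = 0.
Utility at the optimum: U(14.7857, 0) = 88.7143.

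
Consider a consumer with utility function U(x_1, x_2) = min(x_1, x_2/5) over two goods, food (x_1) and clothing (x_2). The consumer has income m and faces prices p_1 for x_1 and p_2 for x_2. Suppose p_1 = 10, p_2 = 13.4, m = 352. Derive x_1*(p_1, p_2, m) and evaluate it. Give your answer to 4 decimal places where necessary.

With perfect complements, no substitution: consume in ratio x_1:x_2 = 1:5.
Budget: p_1·x_1 + p_2·5·x_1 = m, so (p_1 + 5·p_2)·x_1 = m.
Demand: x_1*(p_1,p_2,m) = m/(p_1 + 5·p_2), x_2* = 5·m/(p_1 + 5·p_2).
Here 10 + 5·13.4 = 77, giving x_1* = 4.5714.

x_1* = 4.5714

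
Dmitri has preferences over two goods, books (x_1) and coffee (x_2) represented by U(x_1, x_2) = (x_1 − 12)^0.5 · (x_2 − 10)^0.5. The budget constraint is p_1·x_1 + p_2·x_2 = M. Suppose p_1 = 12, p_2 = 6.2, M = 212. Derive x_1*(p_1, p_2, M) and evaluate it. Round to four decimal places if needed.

x_1* = 12.25

MRS = (x_2−10)/(x_1−12). Tangency with p_1/p_2 gives x_2−10 = (p_1/p_2)·(x_1−12).
After buying the subsistence bundle (12, 10), a share 0.5 of the remaining income goes to x_1: x_1* = 12 + 0.5·(M − 12p_1 − 10p_2)/p_1.
Discretionary income = 212 − 12·12 − 10·6.2 = 6; x_1* = 12 + 0.5·6/12 = 12.25.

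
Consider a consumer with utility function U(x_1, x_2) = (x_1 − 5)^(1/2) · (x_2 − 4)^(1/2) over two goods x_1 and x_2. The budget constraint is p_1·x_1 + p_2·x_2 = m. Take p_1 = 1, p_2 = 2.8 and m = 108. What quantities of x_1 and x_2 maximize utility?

x_1* = 50.9, x_2* = 20.3929

This is Cobb-Douglas in (x_1−5, x_2−4): tangency gives 0.5·p_2·(x_2−4) = 0.5·p_1·(x_1−5).
Substituting into the budget: x_1* = 5 + 0.5·(m − 5·p_1 − 4·p_2)/p_1, and x_2* = 4 + 0.5·(…)/p_2.
Discretionary income = 108 − 5·1 − 4·2.8 = 91.8; x_1* = 5 + 0.5·91.8/1 = 50.9; x_2* = 4 + 0.5·91.8/2.8 = 20.3929.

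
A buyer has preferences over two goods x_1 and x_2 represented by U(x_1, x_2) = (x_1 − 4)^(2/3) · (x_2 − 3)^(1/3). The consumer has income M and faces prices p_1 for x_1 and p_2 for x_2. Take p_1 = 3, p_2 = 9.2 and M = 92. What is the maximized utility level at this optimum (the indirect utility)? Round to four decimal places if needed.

V = 6.3614

MRS = 2·(x_2−3)/(x_1−4). Tangency with p_1/p_2 gives x_2−3 = (1/2)·(p_1/p_2)·(x_1−4).
Substituting into the budget: x_1* = 4 + 2/3·(M − 4·p_1 − 3·p_2)/p_1, and x_2* = 3 + 1/3·(…)/p_2.
Discretionary income = 92 − 4·3 − 3·9.2 = 52.4; x_1* = 4 + 2/3·52.4/3 = 15.6444; x_2* = 3 + 1/3·52.4/9.2 = 4.8986.
Utility at the optimum: U(15.6444, 4.8986) = 6.3614.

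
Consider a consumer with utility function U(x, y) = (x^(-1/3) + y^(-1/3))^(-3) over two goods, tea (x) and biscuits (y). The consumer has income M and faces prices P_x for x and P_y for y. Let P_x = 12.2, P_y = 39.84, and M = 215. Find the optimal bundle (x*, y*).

MU_x ∝ x^(-4/3), MU_y ∝ y^(-4/3), so MRS = (y/x)^(4/3) = P_x/P_y.
Solve for the ratio: y/x = [P_x/P_y]^(0.75).
With the ratio pinned down, the budget gives x* = M/(P_x + P_y·(y/x)) and y* = (y/x)·x*.
Numerically y/x = 0.411652, so x* = 215/(12.2 + 39.84·0.411652) = 7.5174 and y* = 0.411652·7.5174 = 3.0946.

x* = 7.5174, y* = 3.0946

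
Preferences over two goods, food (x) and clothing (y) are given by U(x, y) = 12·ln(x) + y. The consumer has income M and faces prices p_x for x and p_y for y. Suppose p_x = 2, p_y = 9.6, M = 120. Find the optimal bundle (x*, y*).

x* = 57.6, y* = 0.5

MU_x = 12/x, MU_y = 1. Tangency: 12/x = p_x/p_y.
So x*(p_x,p_y) = 12·p_y/p_x, independent of income; and y* = (M − 12·p_y)/p_y.
At the given prices: x* = 12·9.6/2 = 57.6, and y* = 0.5.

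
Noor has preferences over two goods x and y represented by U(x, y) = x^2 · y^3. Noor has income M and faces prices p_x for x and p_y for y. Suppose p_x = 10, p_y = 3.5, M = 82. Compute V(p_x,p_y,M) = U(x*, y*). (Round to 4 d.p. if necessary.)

Demand: x*(p_x,p_y,M) = 0.4·M/p_x and y* = 0.6·M/p_y.
At p_x=10, p_y=3.5, M=82: x* = 0.4·82/10 = 3.28, y* = 14.0571.
Utility at the optimum: U(3.28, 14.0571) = 29884.0093.

V = 29884.0093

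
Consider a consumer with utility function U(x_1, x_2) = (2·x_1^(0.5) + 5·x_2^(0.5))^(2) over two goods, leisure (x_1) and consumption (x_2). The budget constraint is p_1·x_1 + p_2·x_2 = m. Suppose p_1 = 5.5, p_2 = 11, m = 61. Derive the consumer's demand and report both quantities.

x_1* = 2.6887, x_2* = 4.2011

MU_x_1 ∝ 2·x_1^(-0.5), MU_x_2 ∝ 5·x_2^(-0.5), so MRS = (2/5)·(x_2/x_1)^(0.5) = p_1/p_2.
Hence x_2/x_1 = ((5/2)·p_1/p_2)^(1/(0.5)), i.e. raised to the 2 power.
Substitute x_2 = (x_2/x_1)·x_1 into the budget: x_1* = m/(p_1 + p_2·(x_2/x_1)).
Numerically x_2/x_1 = 1.5625, so x_1* = 61/(5.5 + 11·1.5625) = 2.6887 and x_2* = 1.5625·2.6887 = 4.2011.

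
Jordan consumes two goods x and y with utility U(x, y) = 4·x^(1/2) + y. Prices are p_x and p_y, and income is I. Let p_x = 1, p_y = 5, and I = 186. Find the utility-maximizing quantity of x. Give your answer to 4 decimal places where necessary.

x* = 100

Set MRS = p_x/p_y: 2·x^(−1/2) = p_x/p_y.
Solve: √x = 2·p_y/p_x, so x*(p_x,p_y) = (2·p_y/p_x)², and y* = (I − p_x·x*)/p_y.
Plugging in: x* = (2·5/1)² = 100.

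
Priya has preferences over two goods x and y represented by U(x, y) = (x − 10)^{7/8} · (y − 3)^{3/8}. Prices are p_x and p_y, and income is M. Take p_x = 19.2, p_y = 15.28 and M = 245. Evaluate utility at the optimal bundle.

V = 0.1479

Substituting into the budget: x* = 10 + 0.7·(M − 10·p_x − 3·p_y)/p_x, and y* = 3 + 0.3·(…)/p_y.
Discretionary income = 245 − 10·19.2 − 3·15.28 = 7.16; x* = 10 + 0.7·7.16/19.2 = 10.261; y* = 3 + 0.3·7.16/15.28 = 3.1406.
Utility at the optimum: U(10.261, 3.1406) = 0.1479.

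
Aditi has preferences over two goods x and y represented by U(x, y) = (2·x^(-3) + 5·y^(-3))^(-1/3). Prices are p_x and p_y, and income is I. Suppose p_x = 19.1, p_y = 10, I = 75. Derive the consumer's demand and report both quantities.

x* = 2.2135, y* = 3.2721

MRS = MU_x/MU_y = (2/5)·(y/x)^(4). Set equal to p_x/p_y.
Hence y/x = ((5/2)·p_x/p_y)^(1/(4)), i.e. raised to the 0.25 power.
With the ratio pinned down, the budget gives x* = I/(p_x + p_y·(y/x)) and y* = (y/x)·x*.
Numerically y/x = 1.478235, so x* = 75/(19.1 + 10·1.478235) = 2.2135 and y* = 1.478235·2.2135 = 3.2721.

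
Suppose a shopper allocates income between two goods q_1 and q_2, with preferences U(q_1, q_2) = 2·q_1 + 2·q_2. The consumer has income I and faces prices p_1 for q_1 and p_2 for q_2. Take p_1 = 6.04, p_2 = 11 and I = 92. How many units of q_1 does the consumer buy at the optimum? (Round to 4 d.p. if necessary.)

Perfect substitutes: compare marginal utility per dollar. 2/p_1 vs 2/p_2 → 0.3311 vs 0.1818.
q_1 gives more utility per dollar, so spend all income on q_1: q_1* = I/p_1, q_2* = 0.
Numerically: q_1* = 15.2318, q_2* = 0.

q_1* = 15.2318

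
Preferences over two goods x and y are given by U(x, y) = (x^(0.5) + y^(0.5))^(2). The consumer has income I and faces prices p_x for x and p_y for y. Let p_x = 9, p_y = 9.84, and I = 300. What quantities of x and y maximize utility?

x* = 17.4098, y* = 14.5642

From the CES first-order condition, (y/x)^(0.5) = p_x/p_y.
Hence y/x = (p_x/p_y)^(1/(0.5)), i.e. raised to the 2 power.
With the ratio pinned down, the budget gives x* = I/(p_x + p_y·(y/x)) and y* = (y/x)·x*.
Numerically y/x = 0.836556, so x* = 300/(9 + 9.84·0.836556) = 17.4098 and y* = 0.836556·17.4098 = 14.5642.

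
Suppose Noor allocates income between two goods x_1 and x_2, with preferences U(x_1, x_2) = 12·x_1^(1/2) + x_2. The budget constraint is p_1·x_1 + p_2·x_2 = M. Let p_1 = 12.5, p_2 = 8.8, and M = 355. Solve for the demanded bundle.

Set MRS = p_1/p_2: 6·x_1^(−1/2) = p_1/p_2.
Solve: √x_1 = 6·p_2/p_1, so x_1*(p_1,p_2) = (6·p_2/p_1)², and x_2* = (M − p_1·x_1*)/p_2.
Plugging in: x_1* = (6·8.8/12.5)² = 17.8422, x_2* = 14.9969.

x_1* = 17.8422, x_2* = 14.9969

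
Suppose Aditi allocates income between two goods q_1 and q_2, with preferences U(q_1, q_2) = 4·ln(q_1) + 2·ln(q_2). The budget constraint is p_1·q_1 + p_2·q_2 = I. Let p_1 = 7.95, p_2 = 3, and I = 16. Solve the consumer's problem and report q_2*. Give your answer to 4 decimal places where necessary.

MU_q_1/MU_q_2 = (4·q_2)/(2·q_1); tangency sets this equal to p_1/p_2.
So 4·p_2·q_2 = 2·p_1·q_1; combined with the budget, a share 2/3 of income goes to q_1.
Demand: q_1*(p_1,p_2,I) = 2/3·I/p_1 and q_2* = 1/3·I/p_2.
At p_1=7.95, p_2=3, I=16: q_2* = 1/3·16/3 = 1.7778.

q_2* = 1.7778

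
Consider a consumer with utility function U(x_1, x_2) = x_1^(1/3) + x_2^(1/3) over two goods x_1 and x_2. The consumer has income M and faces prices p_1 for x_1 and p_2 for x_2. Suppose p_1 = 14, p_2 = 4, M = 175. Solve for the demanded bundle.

MU_x_1 ∝ x_1^(-2/3), MU_x_2 ∝ x_2^(-2/3), so MRS = (x_2/x_1)^(2/3) = p_1/p_2.
Solve for the ratio: x_2/x_1 = [p_1/p_2]^(1.5).
Substitute x_2 = (x_2/x_1)·x_1 into the budget: x_1* = M/(p_1 + p_2·(x_2/x_1)).
Numerically x_2/x_1 = 6.5479, so x_1* = 175/(14 + 4·6.5479) = 4.3541 and x_2* = 6.5479·4.3541 = 28.5105.

x_1* = 4.3541, x_2* = 28.5105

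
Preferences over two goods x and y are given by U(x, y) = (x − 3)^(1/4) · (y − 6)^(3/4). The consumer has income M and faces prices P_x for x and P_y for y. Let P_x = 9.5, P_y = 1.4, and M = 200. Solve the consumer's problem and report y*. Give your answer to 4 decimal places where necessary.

Let x' = x−3, y' = y−6. MRS = (1/3)·y'/x' = P_x/P_y.
Substituting into the budget: x* = 3 + 0.25·(M − 3·P_x − 6·P_y)/P_x, and y* = 6 + 0.75·(…)/P_y.
Discretionary income = 200 − 3·9.5 − 6·1.4 = 163.1; y* = 6 + 0.75·163.1/1.4 = 93.375.

y* = 93.375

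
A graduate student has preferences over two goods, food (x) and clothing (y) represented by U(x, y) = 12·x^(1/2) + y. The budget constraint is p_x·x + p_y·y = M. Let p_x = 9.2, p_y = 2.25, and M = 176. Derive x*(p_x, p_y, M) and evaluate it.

Set MRS = p_x/p_y: 6·x^(−1/2) = p_x/p_y.
Thus x* = (6·p_y/p_x)² — independent of M — with the rest of income spent on y.
Plugging in: x* = (6·2.25/9.2)² = 2.1532.

x* = 2.1532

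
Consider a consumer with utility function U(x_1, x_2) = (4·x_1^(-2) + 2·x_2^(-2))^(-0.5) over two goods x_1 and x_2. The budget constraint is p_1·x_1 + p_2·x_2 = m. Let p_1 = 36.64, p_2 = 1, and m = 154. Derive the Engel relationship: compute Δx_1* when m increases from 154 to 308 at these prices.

Δx_1* = 3.921

From the CES first-order condition, 2·(x_2/x_1)^(3) = p_1/p_2.
Hence x_2/x_1 = ((1/2)·p_1/p_2)^(1/(3)), i.e. raised to the 1/3 power.
With the ratio pinned down, the budget gives x_1* = m/(p_1 + p_2·(x_2/x_1)) and x_2* = (x_2/x_1)·x_1*.
Numerically x_2/x_1 = 2.636181, so x_1* = 154/(36.64 + 1·2.636181) = 3.921.
At m' = 308: x_1* = 7.8419. Change: 7.8419 − 3.921 = 3.921.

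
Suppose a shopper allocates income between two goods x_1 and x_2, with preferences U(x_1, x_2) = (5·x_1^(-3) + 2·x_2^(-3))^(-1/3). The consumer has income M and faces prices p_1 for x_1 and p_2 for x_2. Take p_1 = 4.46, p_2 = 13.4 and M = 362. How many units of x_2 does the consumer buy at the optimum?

x_2* = 17.4177

From the CES first-order condition, (5/2)·(x_2/x_1)^(4) = p_1/p_2.
Solve for the ratio: x_2/x_1 = [(2/5)·p_1/p_2]^(0.25).
Substitute x_2 = (x_2/x_1)·x_1 into the budget: x_1* = M/(p_1 + p_2·(x_2/x_1)).
Numerically x_2/x_1 = 0.604049, so x_1* = 362/(4.46 + 13.4·0.604049) = 28.8348 and x_2* = 0.604049·28.8348 = 17.4177.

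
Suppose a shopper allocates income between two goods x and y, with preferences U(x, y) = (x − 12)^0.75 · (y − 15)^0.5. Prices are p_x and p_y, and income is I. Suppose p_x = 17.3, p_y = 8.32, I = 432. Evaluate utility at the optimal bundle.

V = 5.5446

This is Cobb-Douglas in (x−12, y−15): tangency gives 0.75·p_y·(y−15) = 0.5·p_x·(x−12).
After buying the subsistence bundle (12, 15), a share 0.6 of the remaining income goes to x: x* = 12 + 0.6·(I − 12p_x − 15p_y)/p_x.
Discretionary income = 432 − 12·17.3 − 15·8.32 = 99.6; x* = 12 + 0.6·99.6/17.3 = 15.4543; y* = 15 + 0.4·99.6/8.32 = 19.7885.
Utility at the optimum: U(15.4543, 19.7885) = 5.5446.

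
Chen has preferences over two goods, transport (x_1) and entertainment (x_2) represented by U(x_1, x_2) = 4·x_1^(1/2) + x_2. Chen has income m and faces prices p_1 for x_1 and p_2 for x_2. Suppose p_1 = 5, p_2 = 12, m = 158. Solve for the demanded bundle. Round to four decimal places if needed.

MU_x_1 = 2/√x_1, MU_x_2 = 1. Tangency: 2/√x_1 = p_1/p_2.
Solve: √x_1 = 2·p_2/p_1, so x_1*(p_1,p_2) = (2·p_2/p_1)², and x_2* = (m − p_1·x_1*)/p_2.
Plugging in: x_1* = (2·12/5)² = 23.04, x_2* = 3.5667.

x_1* = 23.04, x_2* = 3.5667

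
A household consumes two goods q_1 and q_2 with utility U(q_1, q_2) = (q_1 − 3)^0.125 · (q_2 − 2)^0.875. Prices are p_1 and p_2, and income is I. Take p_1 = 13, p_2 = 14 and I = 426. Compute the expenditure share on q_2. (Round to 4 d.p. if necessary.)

share on q_2 = 0.8031

MRS = (1/7)·(q_2−2)/(q_1−3). Tangency with p_1/p_2 gives q_2−2 = 7·(p_1/p_2)·(q_1−3).
Substituting into the budget: q_1* = 3 + 0.125·(I − 3·p_1 − 2·p_2)/p_1, and q_2* = 2 + 0.875·(…)/p_2.
Discretionary income = 426 − 3·13 − 2·14 = 359; q_1* = 3 + 0.125·359/13 = 6.4519; q_2* = 2 + 0.875·359/14 = 24.4375.
Expenditure on q_2: 14·24.4375 = 342.125; share = 0.8031.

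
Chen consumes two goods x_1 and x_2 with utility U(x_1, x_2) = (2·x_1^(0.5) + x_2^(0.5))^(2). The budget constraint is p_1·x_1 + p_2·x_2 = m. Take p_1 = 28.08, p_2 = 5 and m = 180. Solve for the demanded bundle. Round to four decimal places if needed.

x_1* = 2.6665, x_2* = 21.025

From the CES first-order condition, 2·(x_2/x_1)^(0.5) = p_1/p_2.
Hence x_2/x_1 = ((1/2)·p_1/p_2)^(1/(0.5)), i.e. raised to the 2 power.
Substitute x_2 = (x_2/x_1)·x_1 into the budget: x_1* = m/(p_1 + p_2·(x_2/x_1)).
Numerically x_2/x_1 = 7.884864, so x_1* = 180/(28.08 + 5·7.884864) = 2.6665 and x_2* = 7.884864·2.6665 = 21.025.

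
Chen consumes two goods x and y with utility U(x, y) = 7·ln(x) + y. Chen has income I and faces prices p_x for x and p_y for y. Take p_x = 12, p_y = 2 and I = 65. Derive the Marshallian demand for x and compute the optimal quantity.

x* = 1.1667

So x*(p_x,p_y) = 7·p_y/p_x, independent of income; and y* = (I − 7·p_y)/p_y.
At the given prices: x* = 7·2/12 = 1.1667.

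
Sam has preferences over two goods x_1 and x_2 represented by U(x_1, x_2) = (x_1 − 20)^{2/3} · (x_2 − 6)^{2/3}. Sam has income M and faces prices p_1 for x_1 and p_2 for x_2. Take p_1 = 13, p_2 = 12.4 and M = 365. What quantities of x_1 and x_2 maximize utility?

x_1* = 21.1769, x_2* = 7.2339

After buying the subsistence bundle (20, 6), a share 0.5 of the remaining income goes to x_1: x_1* = 20 + 0.5·(M − 20p_1 − 6p_2)/p_1.
Discretionary income = 365 − 20·13 − 6·12.4 = 30.6; x_1* = 20 + 0.5·30.6/13 = 21.1769; x_2* = 6 + 0.5·30.6/12.4 = 7.2339.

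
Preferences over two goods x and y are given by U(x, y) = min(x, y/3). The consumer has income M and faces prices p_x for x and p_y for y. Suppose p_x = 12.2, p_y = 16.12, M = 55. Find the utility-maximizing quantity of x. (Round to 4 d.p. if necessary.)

x* = 0.9082

Leontief preferences: the optimum is at the kink where x/1 = y/3, i.e. y = 3·x.
Budget: p_x·x + p_y·3·x = M, so (p_x + 3·p_y)·x = M.
Demand: x*(p_x,p_y,M) = M/(p_x + 3·p_y), y* = 3·M/(p_x + 3·p_y).
Here 12.2 + 3·16.12 = 60.56, giving x* = 0.9082.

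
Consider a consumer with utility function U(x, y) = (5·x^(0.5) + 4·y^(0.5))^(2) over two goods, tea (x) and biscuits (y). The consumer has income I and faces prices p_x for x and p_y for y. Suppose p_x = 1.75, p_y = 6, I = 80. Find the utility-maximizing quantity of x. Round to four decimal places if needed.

x* = 38.5233

From the CES first-order condition, (5/4)·(y/x)^(0.5) = p_x/p_y.
Solve for the ratio: y/x = [(4/5)·p_x/p_y]^(2).
Substitute y = (y/x)·x into the budget: x* = I/(p_x + p_y·(y/x)).
Numerically y/x = 0.054444, so x* = 80/(1.75 + 6·0.054444) = 38.5233.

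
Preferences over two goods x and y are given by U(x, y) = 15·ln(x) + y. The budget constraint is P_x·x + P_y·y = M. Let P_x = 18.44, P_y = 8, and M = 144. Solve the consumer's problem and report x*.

Set MRS = P_x/P_y: (15/x)/1 = P_x/P_y.
So x*(P_x,P_y) = 15·P_y/P_x, independent of income; and y* = (M − 15·P_y)/P_y.
At the given prices: x* = 15·8/18.44 = 6.5076.

x* = 6.5076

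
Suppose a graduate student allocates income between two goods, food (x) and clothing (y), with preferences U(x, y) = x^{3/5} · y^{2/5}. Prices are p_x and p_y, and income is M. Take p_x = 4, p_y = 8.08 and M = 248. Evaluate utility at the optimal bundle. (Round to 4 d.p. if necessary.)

V = 23.8762

The MRS is (3/2)·y/x. Set MRS = p_x/p_y.
So 0.6·p_y·y = 0.4·p_x·x; combined with the budget, a share 0.6 of income goes to x.
Demand: x*(p_x,p_y,M) = 0.6·M/p_x and y* = 0.4·M/p_y.
At p_x=4, p_y=8.08, M=248: x* = 0.6·248/4 = 37.2, y* = 12.2772.
Utility at the optimum: U(37.2, 12.2772) = 23.8762.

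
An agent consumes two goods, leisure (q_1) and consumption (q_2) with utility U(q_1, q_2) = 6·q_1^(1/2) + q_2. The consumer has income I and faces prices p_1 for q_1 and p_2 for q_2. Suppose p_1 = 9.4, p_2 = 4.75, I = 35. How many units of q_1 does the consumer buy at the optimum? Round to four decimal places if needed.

Utility is quasi-linear in q_2; the FOC for q_1 is 3/√q_1 = p_1/p_2.
Solve: √q_1 = 3·p_2/p_1, so q_1*(p_1,p_2) = (3·p_2/p_1)², and q_2* = (I − p_1·q_1*)/p_2.
Plugging in: q_1* = (3·4.75/9.4)² = 2.2981.

q_1* = 2.2981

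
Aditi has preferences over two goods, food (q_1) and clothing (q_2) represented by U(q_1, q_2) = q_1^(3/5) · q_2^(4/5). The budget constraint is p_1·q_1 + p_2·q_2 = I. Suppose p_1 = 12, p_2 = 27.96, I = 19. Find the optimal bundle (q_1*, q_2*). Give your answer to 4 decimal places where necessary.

Tangency: MRS = (3/4)·q_2/q_1 = p_1/p_2.
So 0.6·p_2·q_2 = 0.8·p_1·q_1; combined with the budget, a share 3/7 of income goes to q_1.
Demand: q_1*(p_1,p_2,I) = 3/7·I/p_1 and q_2* = 4/7·I/p_2.
At p_1=12, p_2=27.96, I=19: q_1* = 3/7·19/12 = 0.6786, q_2* = 0.3883.

q_1* = 0.6786, q_2* = 0.3883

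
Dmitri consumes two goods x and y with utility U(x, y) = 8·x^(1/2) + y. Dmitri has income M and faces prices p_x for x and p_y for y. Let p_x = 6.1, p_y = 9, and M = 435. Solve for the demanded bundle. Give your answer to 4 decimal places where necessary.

x* = 34.8293, y* = 24.7268

Utility is quasi-linear in y; the FOC for x is 4/√x = p_x/p_y.
Solve: √x = 4·p_y/p_x, so x*(p_x,p_y) = (4·p_y/p_x)², and y* = (M − p_x·x*)/p_y.
Plugging in: x* = (4·9/6.1)² = 34.8293, y* = 24.7268.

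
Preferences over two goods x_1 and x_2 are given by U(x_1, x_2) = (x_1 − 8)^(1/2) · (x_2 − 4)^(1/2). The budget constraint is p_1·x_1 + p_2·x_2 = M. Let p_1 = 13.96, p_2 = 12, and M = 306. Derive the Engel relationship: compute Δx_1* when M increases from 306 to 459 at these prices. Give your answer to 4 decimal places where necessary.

Δx_1* = 5.4799

MRS = (x_2−4)/(x_1−8). Tangency with p_1/p_2 gives x_2−4 = (p_1/p_2)·(x_1−8).
Substituting into the budget: x_1* = 8 + 0.5·(M − 8·p_1 − 4·p_2)/p_1, and x_2* = 4 + 0.5·(…)/p_2.
Discretionary income = 306 − 8·13.96 − 4·12 = 146.32; x_1* = 8 + 0.5·146.32/13.96 = 13.2407.
At M' = 459: x_1* = 18.7206. Change: 18.7206 − 13.2407 = 5.4799.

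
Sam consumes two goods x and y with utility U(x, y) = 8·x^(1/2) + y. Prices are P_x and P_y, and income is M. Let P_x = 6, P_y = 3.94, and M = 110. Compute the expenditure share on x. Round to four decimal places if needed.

share on x = 0.3763

Set MRS = P_x/P_y: 4·x^(−1/2) = P_x/P_y.
Thus x* = (4·P_y/P_x)² — independent of M — with the rest of income spent on y.
Plugging in: x* = (4·3.94/6)² = 6.8994, y* = 17.4121.
Expenditure on x: 6·6.8994 = 41.3963; share = 0.3763.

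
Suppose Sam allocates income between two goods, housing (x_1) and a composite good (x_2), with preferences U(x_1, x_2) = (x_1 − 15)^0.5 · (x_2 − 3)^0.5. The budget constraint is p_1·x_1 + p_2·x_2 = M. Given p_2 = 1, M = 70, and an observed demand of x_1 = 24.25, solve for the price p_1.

Let x_1' = x_1−15, x_2' = x_2−3. MRS = x_2'/x_1' = p_1/p_2.
Substituting into the budget: x_1* = 15 + 0.5·(M − 15·p_1 − 3·p_2)/p_1, and x_2* = 3 + 0.5·(…)/p_2.
Set x_1* = 24.25 in the demand function and solve for p_1: p_1 = 2.

p_1 = 2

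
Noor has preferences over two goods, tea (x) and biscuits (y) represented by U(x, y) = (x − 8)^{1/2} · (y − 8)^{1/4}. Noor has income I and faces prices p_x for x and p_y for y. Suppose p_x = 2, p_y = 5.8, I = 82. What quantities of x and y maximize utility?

MRS = 2·(y−8)/(x−8). Tangency with p_x/p_y gives y−8 = (1/2)·(p_x/p_y)·(x−8).
Substituting into the budget: x* = 8 + 2/3·(I − 8·p_x − 8·p_y)/p_x, and y* = 8 + 1/3·(…)/p_y.
Discretionary income = 82 − 8·2 − 8·5.8 = 19.6; x* = 8 + 2/3·19.6/2 = 14.5333; y* = 8 + 1/3·19.6/5.8 = 9.1264.

x* = 14.5333, y* = 9.1264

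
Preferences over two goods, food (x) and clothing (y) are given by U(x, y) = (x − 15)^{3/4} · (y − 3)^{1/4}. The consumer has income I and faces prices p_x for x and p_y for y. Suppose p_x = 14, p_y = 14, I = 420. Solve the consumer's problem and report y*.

y* = 6

Let x' = x−15, y' = y−3. MRS = 3·y'/x' = p_x/p_y.
Substituting into the budget: x* = 15 + 0.75·(I − 15·p_x − 3·p_y)/p_x, and y* = 3 + 0.25·(…)/p_y.
Discretionary income = 420 − 15·14 − 3·14 = 168; y* = 3 + 0.25·168/14 = 6.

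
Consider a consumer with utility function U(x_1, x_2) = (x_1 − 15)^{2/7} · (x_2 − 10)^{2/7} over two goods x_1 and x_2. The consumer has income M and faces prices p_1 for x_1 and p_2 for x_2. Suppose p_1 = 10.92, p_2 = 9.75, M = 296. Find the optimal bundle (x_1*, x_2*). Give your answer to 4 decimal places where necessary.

x_1* = 16.5888, x_2* = 11.7795

This is Cobb-Douglas in (x_1−15, x_2−10): tangency gives 2/7·p_2·(x_2−10) = 2/7·p_1·(x_1−15).
After buying the subsistence bundle (15, 10), a share 0.5 of the remaining income goes to x_1: x_1* = 15 + 0.5·(M − 15p_1 − 10p_2)/p_1.
Discretionary income = 296 − 15·10.92 − 10·9.75 = 34.7; x_1* = 15 + 0.5·34.7/10.92 = 16.5888; x_2* = 10 + 0.5·34.7/9.75 = 11.7795.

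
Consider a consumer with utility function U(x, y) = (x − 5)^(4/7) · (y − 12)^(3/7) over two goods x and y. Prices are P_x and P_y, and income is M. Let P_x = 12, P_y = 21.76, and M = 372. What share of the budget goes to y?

MRS = (4/3)·(y−12)/(x−5). Tangency with P_x/P_y gives y−12 = (3/4)·(P_x/P_y)·(x−5).
Substituting into the budget: x* = 5 + 4/7·(M − 5·P_x − 12·P_y)/P_x, and y* = 12 + 3/7·(…)/P_y.
Discretionary income = 372 − 5·12 − 12·21.76 = 50.88; x* = 5 + 4/7·50.88/12 = 7.4229; y* = 12 + 3/7·50.88/21.76 = 13.0021.
Expenditure on y: 21.76·13.0021 = 282.9257; share = 0.7606.

share on y = 0.7606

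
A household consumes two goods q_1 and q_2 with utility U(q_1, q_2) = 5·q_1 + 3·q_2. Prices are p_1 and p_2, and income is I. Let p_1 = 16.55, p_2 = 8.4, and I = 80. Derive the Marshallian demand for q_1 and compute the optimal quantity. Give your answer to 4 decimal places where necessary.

q_2 gives more utility per dollar, so spend all income on q_2: q_2* = I/p_2, q_1* = 0.
Numerically: q_1* = 0, q_2* = 9.5238.

q_1* = 0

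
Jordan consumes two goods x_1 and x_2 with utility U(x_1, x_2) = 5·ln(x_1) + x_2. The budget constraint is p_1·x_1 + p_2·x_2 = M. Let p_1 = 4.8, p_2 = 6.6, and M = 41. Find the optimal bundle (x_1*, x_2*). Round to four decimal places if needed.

x_1* = 6.875, x_2* = 1.2121

So x_1*(p_1,p_2) = 5·p_2/p_1, independent of income; and x_2* = (M − 5·p_2)/p_2.
At the given prices: x_1* = 5·6.6/4.8 = 6.875, and x_2* = 1.2121.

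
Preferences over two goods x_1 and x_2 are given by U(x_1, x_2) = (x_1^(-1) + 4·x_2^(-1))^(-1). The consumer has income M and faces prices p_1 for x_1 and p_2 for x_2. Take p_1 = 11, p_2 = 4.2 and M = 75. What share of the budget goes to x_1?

Substitute x_2 = (x_2/x_1)·x_1 into the budget: x_1* = M/(p_1 + p_2·(x_2/x_1)).
Numerically x_2/x_1 = 3.236694, so x_1* = 75/(11 + 4.2·3.236694) = 3.0495 and x_2* = 3.236694·3.0495 = 9.8703.
Expenditure on x_1: 11·3.0495 = 33.5446; share = 0.4473.

share on x_1 = 0.4473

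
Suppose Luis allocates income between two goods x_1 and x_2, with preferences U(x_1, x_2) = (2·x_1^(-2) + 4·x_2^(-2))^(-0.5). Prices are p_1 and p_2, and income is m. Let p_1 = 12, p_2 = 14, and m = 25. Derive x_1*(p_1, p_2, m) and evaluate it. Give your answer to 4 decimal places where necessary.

x_1* = 0.8694

MRS = MU_x_1/MU_x_2 = (1/2)·(x_2/x_1)^(3). Set equal to p_1/p_2.
Solve for the ratio: x_2/x_1 = [2·p_1/p_2]^(1/3).
With the ratio pinned down, the budget gives x_1* = m/(p_1 + p_2·(x_2/x_1)) and x_2* = (x_2/x_1)·x_1*.
Numerically x_2/x_1 = 1.196817, so x_1* = 25/(12 + 14·1.196817) = 0.8694.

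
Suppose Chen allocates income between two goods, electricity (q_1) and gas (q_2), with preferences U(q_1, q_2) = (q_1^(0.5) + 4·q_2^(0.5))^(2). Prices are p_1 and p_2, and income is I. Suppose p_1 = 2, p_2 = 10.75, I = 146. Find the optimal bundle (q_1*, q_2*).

q_1* = 18.3567, q_2* = 10.1662

MU_q_1 ∝ q_1^(-0.5), MU_q_2 ∝ 4·q_2^(-0.5), so MRS = (1/4)·(q_2/q_1)^(0.5) = p_1/p_2.
Solve for the ratio: q_2/q_1 = [4·p_1/p_2]^(2).
Substitute q_2 = (q_2/q_1)·q_1 into the budget: q_1* = I/(p_1 + p_2·(q_2/q_1)).
Numerically q_2/q_1 = 0.553813, so q_1* = 146/(2 + 10.75·0.553813) = 18.3567 and q_2* = 0.553813·18.3567 = 10.1662.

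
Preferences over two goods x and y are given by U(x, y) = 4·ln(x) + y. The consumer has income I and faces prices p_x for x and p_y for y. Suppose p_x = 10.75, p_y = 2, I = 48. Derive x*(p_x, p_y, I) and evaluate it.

x* = 0.7442

Set MRS = p_x/p_y: (4/x)/1 = p_x/p_y.
So x*(p_x,p_y) = 4·p_y/p_x, independent of income; and y* = (I − 4·p_y)/p_y.
At the given prices: x* = 4·2/10.75 = 0.7442.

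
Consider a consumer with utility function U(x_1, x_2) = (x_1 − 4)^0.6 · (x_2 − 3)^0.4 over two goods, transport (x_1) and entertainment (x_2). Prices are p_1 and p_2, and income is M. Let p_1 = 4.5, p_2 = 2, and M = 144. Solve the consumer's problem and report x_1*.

x_1* = 20

After buying the subsistence bundle (4, 3), a share 0.6 of the remaining income goes to x_1: x_1* = 4 + 0.6·(M − 4p_1 − 3p_2)/p_1.
Discretionary income = 144 − 4·4.5 − 3·2 = 120; x_1* = 4 + 0.6·120/4.5 = 20.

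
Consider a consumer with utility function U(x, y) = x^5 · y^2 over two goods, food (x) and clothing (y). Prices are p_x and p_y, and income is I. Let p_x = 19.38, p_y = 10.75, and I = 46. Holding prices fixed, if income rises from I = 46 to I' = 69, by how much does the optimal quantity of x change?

Tangency: MRS = (5/2)·y/x = p_x/p_y.
Rearranging, p_y·y = (2/5)·p_x·x. Substituting into the budget gives p_x·x·(1 + (2/5)) = I.
Demand: x*(p_x,p_y,I) = 5/7·I/p_x and y* = 2/7·I/p_y.
At p_x=19.38, p_y=10.75, I=46: x* = 5/7·46/19.38 = 1.6954.
At I' = 69: x* = 2.5431. Change: 2.5431 − 1.6954 = 0.8477.

Δx* = 0.8477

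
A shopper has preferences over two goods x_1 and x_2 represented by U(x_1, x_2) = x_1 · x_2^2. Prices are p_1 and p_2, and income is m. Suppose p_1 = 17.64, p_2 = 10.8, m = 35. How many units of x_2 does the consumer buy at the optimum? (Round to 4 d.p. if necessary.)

x_2* = 2.1605

MU_x_1/MU_x_2 = (x_2)/(2·x_1); tangency sets this equal to p_1/p_2.
Rearranging, p_2·x_2 = 2·p_1·x_1. Substituting into the budget gives p_1·x_1·(1 + 2) = m.
Demand: x_1*(p_1,p_2,m) = 1/3·m/p_1 and x_2* = 2/3·m/p_2.
At p_1=17.64, p_2=10.8, m=35: x_2* = 2/3·35/10.8 = 2.1605.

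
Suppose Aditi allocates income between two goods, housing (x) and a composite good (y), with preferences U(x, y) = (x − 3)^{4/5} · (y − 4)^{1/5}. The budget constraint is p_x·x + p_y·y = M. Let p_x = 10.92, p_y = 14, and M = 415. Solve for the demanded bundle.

x* = 26.9004, y* = 8.6606

Let x' = x−3, y' = y−4. MRS = 4·y'/x' = p_x/p_y.
Substituting into the budget: x* = 3 + 0.8·(M − 3·p_x − 4·p_y)/p_x, and y* = 4 + 0.2·(…)/p_y.
Discretionary income = 415 − 3·10.92 − 4·14 = 326.24; x* = 3 + 0.8·326.24/10.92 = 26.9004; y* = 4 + 0.2·326.24/14 = 8.6606.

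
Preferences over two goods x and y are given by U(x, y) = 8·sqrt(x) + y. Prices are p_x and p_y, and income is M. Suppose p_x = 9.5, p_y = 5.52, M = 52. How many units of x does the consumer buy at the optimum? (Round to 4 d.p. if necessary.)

Thus x* = (4·p_y/p_x)² — independent of M — with the rest of income spent on y.
Plugging in: x* = (4·5.52/9.5)² = 5.402.

x* = 5.402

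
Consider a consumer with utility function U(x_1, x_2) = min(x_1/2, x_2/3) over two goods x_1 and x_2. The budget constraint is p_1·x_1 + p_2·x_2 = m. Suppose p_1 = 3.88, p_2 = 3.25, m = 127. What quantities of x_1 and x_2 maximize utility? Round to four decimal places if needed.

x_1* = 14.506, x_2* = 21.759

Leontief preferences: the optimum is at the kink where x_1/2 = x_2/3, i.e. x_2 = (3/2)·x_1.
Budget: p_1·x_1 + p_2·(3/2)·x_1 = m, so (2·p_1 + 3·p_2)·x_1 = 2·m.
Demand: x_1*(p_1,p_2,m) = 2·m/(2·p_1 + 3·p_2), x_2* = 3·m/(2·p_1 + 3·p_2).
Here 2·3.88 + 3·3.25 = 17.51, giving x_1* = 14.506 and x_2* = 21.759.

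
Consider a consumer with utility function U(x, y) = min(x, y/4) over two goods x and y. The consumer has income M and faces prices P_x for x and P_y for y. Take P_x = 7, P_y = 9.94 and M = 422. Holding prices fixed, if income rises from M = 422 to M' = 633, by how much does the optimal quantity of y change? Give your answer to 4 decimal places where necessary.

Leontief preferences: the optimum is at the kink where x/1 = y/4, i.e. y = 4·x.
Budget: P_x·x + P_y·4·x = M, so (P_x + 4·P_y)·x = M.
Demand: x*(P_x,P_y,M) = M/(P_x + 4·P_y), y* = 4·M/(P_x + 4·P_y).
Here 7 + 4·9.94 = 46.76, giving y* = 36.0992.
At M' = 633: y* = 54.1488. Change: 54.1488 − 36.0992 = 18.0496.

Δy* = 18.0496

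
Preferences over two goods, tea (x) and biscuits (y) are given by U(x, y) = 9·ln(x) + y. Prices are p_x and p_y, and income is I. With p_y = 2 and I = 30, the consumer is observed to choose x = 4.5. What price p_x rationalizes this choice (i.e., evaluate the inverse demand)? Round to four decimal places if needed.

p_x = 4

MU_x = 9/x, MU_y = 1. Tangency: 9/x = p_x/p_y.
So x*(p_x,p_y) = 9·p_y/p_x, independent of income; and y* = (I − 9·p_y)/p_y.
Set x* = 4.5 in the demand function and solve for p_x: p_x = 4.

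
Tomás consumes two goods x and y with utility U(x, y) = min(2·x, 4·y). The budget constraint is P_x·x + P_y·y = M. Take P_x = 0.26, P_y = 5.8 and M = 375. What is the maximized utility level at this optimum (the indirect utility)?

With perfect complements, no substitution: consume in ratio x:y = 4:2.
Budget: P_x·x + P_y·(1/2)·x = M, so (4·P_x + 2·P_y)·x = 4·M.
Demand: x*(P_x,P_y,M) = 4·M/(4·P_x + 2·P_y), y* = 2·M/(4·P_x + 2·P_y).
Here 4·0.26 + 2·5.8 = 12.64, giving x* = 118.6709 and y* = 59.3354.
Utility at the optimum: U(118.6709, 59.3354) = 237.3418.

V = 237.3418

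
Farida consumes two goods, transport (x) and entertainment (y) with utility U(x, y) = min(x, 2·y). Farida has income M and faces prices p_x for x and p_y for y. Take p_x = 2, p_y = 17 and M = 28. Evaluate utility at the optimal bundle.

Leontief preferences: the optimum is at the kink where x/2 = y/1, i.e. y = (1/2)·x.
Budget: p_x·x + p_y·(1/2)·x = M, so (2·p_x + p_y)·x = 2·M.
Demand: x*(p_x,p_y,M) = 2·M/(2·p_x + p_y), y* = M/(2·p_x + p_y).
Here 2·2 + 17 = 21, giving x* = 2.6667 and y* = 1.3333.
Utility at the optimum: U(2.6667, 1.3333) = 2.6667.

V = 2.6667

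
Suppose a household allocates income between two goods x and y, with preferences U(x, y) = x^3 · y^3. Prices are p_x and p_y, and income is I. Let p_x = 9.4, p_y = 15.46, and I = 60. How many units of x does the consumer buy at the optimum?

x* = 3.1915

The MRS is y/x. Set MRS = p_x/p_y.
So 3·p_y·y = 3·p_x·x; combined with the budget, a share 0.5 of income goes to x.
Demand: x*(p_x,p_y,I) = 0.5·I/p_x and y* = 0.5·I/p_y.
At p_x=9.4, p_y=15.46, I=60: x* = 0.5·60/9.4 = 3.1915.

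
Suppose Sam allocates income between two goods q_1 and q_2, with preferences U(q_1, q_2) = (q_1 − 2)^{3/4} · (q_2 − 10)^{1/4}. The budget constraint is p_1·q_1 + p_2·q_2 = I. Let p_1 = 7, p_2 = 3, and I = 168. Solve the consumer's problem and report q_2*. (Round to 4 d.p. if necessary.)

q_2* = 20.3333

This is Cobb-Douglas in (q_1−2, q_2−10): tangency gives 0.75·p_2·(q_2−10) = 0.25·p_1·(q_1−2).
After buying the subsistence bundle (2, 10), a share 0.75 of the remaining income goes to q_1: q_1* = 2 + 0.75·(I − 2p_1 − 10p_2)/p_1.
Discretionary income = 168 − 2·7 − 10·3 = 124; q_2* = 10 + 0.25·124/3 = 20.3333.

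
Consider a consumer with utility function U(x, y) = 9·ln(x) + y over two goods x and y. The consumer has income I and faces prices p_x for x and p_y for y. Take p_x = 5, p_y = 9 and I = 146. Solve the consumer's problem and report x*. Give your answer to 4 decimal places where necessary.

x* = 16.2

MU_x = 9/x, MU_y = 1. Tangency: 9/x = p_x/p_y.
So x*(p_x,p_y) = 9·p_y/p_x, independent of income; and y* = (I − 9·p_y)/p_y.
At the given prices: x* = 9·9/5 = 16.2.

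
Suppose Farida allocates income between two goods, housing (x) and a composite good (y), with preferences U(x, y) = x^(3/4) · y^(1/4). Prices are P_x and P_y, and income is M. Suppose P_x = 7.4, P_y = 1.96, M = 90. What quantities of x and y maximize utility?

x* = 9.1216, y* = 11.4796

Tangency: MRS = 3·y/x = P_x/P_y.
So 0.75·P_y·y = 0.25·P_x·x; combined with the budget, a share 0.75 of income goes to x.
Demand: x*(P_x,P_y,M) = 0.75·M/P_x and y* = 0.25·M/P_y.
At P_x=7.4, P_y=1.96, M=90: x* = 0.75·90/7.4 = 9.1216, y* = 11.4796.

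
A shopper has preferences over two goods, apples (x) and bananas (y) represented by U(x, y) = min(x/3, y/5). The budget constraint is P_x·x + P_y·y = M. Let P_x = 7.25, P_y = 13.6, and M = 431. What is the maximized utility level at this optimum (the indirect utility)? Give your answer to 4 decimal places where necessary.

V = 4.8022

Leontief preferences: the optimum is at the kink where x/3 = y/5, i.e. y = (5/3)·x.
Budget: P_x·x + P_y·(5/3)·x = M, so (3·P_x + 5·P_y)·x = 3·M.
Demand: x*(P_x,P_y,M) = 3·M/(3·P_x + 5·P_y), y* = 5·M/(3·P_x + 5·P_y).
Here 3·7.25 + 5·13.6 = 89.75, giving x* = 14.4067 and y* = 24.0111.
Utility at the optimum: U(14.4067, 24.0111) = 4.8022.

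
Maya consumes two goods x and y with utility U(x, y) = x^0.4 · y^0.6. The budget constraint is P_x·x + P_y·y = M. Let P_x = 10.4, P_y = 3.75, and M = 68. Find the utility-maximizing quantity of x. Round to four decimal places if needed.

x* = 2.6154

Demand: x*(P_x,P_y,M) = 0.4·M/P_x and y* = 0.6·M/P_y.
At P_x=10.4, P_y=3.75, M=68: x* = 0.4·68/10.4 = 2.6154.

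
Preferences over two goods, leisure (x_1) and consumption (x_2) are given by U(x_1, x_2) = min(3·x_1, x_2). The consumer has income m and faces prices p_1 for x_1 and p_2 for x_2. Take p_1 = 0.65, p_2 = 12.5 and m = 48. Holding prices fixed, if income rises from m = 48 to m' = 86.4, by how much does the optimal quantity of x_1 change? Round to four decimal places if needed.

Δx_1* = 1.0066

Leontief preferences: the optimum is at the kink where x_1/1 = x_2/3, i.e. x_2 = 3·x_1.
Budget: p_1·x_1 + p_2·3·x_1 = m, so (p_1 + 3·p_2)·x_1 = m.
Demand: x_1*(p_1,p_2,m) = m/(p_1 + 3·p_2), x_2* = 3·m/(p_1 + 3·p_2).
Here 0.65 + 3·12.5 = 38.15, giving x_1* = 1.2582.
At m' = 86.4: x_1* = 2.2647. Change: 2.2647 − 1.2582 = 1.0066.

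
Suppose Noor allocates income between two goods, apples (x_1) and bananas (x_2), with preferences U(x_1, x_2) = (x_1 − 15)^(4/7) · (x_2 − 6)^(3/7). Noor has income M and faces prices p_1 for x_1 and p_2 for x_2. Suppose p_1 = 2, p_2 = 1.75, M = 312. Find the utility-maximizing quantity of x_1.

After buying the subsistence bundle (15, 6), a share 4/7 of the remaining income goes to x_1: x_1* = 15 + 4/7·(M − 15p_1 − 6p_2)/p_1.
Discretionary income = 312 − 15·2 − 6·1.75 = 271.5; x_1* = 15 + 4/7·271.5/2 = 92.5714.

x_1* = 92.5714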